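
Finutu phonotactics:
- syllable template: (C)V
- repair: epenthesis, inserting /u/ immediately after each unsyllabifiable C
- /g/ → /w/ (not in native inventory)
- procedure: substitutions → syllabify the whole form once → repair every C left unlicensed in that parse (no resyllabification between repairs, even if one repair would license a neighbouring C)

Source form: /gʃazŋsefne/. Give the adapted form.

Substitution: /g/ → /w/, giving /wʃazŋsefne/.
Syllabifying with onset maximization leaves /w/, /z/, /ŋ/, /f/ stranded (no codas are permitted; onsets are limited to one consonant).
Epenthesis after each stranded consonant: /w/ → /wu/, /z/ → /zu/, /ŋ/ → /ŋu/, /f/ → /fu/.

wuʃazuŋusefune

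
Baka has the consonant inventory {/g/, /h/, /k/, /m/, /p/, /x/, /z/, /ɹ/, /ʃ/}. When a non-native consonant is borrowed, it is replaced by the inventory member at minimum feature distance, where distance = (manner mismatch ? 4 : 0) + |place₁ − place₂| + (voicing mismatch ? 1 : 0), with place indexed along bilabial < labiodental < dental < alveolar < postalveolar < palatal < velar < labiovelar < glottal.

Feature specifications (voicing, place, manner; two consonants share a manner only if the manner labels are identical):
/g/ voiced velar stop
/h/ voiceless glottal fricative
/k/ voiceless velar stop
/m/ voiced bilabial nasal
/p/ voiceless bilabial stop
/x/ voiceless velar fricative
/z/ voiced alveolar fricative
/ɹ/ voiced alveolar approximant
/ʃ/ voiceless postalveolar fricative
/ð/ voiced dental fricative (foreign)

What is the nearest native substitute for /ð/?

/z/ is closest: same manner (fricative), place distance 1 (dental→alveolar), same voicing; total 1. Next closest is /ʃ/ at distance 3.

z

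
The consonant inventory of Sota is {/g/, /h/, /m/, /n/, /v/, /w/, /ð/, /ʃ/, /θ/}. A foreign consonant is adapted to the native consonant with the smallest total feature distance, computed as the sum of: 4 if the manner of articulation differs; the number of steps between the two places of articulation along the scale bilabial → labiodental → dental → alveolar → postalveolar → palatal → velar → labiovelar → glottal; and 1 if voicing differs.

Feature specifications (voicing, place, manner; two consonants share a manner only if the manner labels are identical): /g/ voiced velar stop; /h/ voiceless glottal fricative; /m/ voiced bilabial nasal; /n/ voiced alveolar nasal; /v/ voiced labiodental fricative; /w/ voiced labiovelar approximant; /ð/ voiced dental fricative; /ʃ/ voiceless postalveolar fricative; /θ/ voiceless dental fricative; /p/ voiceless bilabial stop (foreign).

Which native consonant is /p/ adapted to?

m

/m/ is closest: manner differs (stop→nasal, +4), place distance 0 (bilabial→bilabial), voicing differs (+1); total 5. Next closest is /v/ at distance 6.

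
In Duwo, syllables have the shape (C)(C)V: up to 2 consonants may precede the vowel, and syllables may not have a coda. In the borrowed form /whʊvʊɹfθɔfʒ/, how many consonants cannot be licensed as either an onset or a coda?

3

Syllabifying with onset maximization leaves /ɹ/, /f/, /ʒ/ stranded (no codas are permitted; onsets may contain at most 2 consonants).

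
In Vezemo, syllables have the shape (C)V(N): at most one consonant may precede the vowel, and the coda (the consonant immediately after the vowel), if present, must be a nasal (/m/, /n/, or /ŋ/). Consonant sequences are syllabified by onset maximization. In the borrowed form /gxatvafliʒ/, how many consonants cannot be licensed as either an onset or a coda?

4

Syllabifying with onset maximization leaves /g/, /t/, /f/, /ʒ/ stranded (only a nasal (/m/, /n/, or /ŋ/) is licensed in coda position; onsets are limited to one consonant).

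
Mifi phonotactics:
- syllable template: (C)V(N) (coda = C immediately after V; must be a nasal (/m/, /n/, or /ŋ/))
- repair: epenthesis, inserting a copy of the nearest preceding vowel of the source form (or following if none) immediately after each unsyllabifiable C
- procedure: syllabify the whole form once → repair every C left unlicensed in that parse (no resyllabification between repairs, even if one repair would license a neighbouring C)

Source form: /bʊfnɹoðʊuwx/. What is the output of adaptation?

The consonants /f/, /n/, /w/, /x/ cannot be parsed into a legal (C)V(N) syllable (only a nasal (/m/, /n/, or /ŋ/) is licensed in coda position; onsets are limited to one consonant).
Inserting the epenthetic vowel yields /f/ → /fʊ/, /n/ → /nʊ/, /w/ → /wu/, /x/ → /xu/.

bʊfʊnʊɹoðʊuwuxu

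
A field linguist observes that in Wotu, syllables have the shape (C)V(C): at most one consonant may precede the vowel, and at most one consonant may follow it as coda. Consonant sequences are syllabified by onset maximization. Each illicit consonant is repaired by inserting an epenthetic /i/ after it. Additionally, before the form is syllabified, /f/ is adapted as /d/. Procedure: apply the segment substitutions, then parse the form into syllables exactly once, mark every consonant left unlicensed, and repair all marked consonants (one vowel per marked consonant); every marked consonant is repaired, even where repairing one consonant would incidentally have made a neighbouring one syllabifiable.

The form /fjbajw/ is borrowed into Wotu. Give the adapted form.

dijibajwi

Substitution: /f/ → /d/, giving /djbajw/.
The consonants /d/, /j/, /w/ cannot be parsed into a legal (C)V(C) syllable (at most one coda consonant is licensed; onsets are limited to one consonant).
Each unlicensed consonant becomes the onset of a new syllable: /d/ → /di/, /j/ → /ji/, /w/ → /wi/.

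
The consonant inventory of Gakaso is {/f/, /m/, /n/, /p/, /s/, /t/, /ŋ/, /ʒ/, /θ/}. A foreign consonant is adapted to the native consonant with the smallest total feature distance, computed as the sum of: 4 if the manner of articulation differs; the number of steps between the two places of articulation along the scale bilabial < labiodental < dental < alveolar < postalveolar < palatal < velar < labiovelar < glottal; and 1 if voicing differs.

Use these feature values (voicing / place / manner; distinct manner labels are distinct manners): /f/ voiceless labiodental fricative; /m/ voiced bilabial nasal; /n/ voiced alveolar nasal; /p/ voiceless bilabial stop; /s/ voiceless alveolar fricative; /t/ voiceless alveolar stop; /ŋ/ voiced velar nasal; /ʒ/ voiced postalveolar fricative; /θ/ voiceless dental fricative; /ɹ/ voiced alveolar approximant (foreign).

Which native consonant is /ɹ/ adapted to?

n

/n/ is closest: manner differs (approximant→nasal, +4), place distance 0 (alveolar→alveolar), same voicing; total 4. Next closest is /s/ at distance 5.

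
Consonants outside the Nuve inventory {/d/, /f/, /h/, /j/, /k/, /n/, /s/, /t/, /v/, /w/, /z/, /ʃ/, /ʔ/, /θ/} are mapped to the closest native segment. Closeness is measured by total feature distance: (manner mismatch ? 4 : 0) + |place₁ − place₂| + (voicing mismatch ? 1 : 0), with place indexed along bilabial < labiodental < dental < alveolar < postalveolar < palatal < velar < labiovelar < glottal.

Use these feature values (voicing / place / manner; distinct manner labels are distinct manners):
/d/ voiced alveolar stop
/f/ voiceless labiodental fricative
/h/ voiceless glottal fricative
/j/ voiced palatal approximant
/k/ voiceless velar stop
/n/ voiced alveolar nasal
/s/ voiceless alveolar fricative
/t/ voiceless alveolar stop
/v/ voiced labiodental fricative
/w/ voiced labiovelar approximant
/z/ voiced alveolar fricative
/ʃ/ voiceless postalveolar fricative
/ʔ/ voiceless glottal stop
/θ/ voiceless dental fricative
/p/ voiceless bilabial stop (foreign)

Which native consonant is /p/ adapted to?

/t/ is closest: same manner (stop), place distance 3 (bilabial→alveolar), same voicing; total 3. Next closest is /d/ at distance 4.

t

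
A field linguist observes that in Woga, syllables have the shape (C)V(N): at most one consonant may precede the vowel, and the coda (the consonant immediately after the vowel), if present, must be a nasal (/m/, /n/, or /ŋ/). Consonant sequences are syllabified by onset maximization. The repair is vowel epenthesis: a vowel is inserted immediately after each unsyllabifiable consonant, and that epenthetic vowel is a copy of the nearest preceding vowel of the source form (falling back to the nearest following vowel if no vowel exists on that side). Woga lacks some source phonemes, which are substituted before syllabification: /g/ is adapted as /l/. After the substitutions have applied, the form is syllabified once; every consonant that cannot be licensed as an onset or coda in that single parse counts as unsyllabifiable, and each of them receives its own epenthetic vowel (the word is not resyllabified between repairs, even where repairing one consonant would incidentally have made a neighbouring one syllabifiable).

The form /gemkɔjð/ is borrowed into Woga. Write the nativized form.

lemkɔjɔðɔ

Substitution: /g/ → /l/, giving /lemkɔjð/.
Under (C)V(N), the unsyllabifiable consonants are /j/, /ð/ (only a nasal (/m/, /n/, or /ŋ/) is licensed in coda position; onsets are limited to one consonant).
Each unlicensed consonant becomes the onset of a new syllable: /j/ → /jɔ/, /ð/ → /ðɔ/.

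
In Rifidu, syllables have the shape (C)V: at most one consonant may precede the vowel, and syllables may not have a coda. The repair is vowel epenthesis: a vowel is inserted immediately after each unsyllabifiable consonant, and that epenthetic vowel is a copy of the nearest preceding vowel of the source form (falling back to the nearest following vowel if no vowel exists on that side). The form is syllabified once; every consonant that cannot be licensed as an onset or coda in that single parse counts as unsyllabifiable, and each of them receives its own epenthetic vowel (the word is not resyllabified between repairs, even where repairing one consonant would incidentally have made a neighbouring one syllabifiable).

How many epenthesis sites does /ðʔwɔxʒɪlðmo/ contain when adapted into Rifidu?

5

The unsyllabifiable consonants are /ð/, /ʔ/, /x/, /l/, /ð/; each receives one epenthetic vowel.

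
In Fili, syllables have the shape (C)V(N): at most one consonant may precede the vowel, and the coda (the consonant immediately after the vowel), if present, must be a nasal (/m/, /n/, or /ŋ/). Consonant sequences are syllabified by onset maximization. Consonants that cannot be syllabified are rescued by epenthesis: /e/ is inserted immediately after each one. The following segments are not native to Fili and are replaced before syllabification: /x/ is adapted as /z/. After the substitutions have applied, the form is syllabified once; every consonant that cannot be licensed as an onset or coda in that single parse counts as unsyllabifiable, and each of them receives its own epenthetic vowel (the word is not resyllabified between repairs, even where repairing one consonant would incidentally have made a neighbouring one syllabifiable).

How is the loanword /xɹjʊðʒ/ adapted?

zeɹejʊðeʒe

Substitution: /x/ → /z/, giving /zɹjʊðʒ/.
The consonants /z/, /ɹ/, /ð/, /ʒ/ cannot be parsed into a legal (C)V(N) syllable (only a nasal (/m/, /n/, or /ŋ/) is licensed in coda position; onsets are limited to one consonant).
Inserting the epenthetic vowel yields /z/ → /ze/, /ɹ/ → /ɹe/, /ð/ → /ðe/, /ʒ/ → /ʒe/.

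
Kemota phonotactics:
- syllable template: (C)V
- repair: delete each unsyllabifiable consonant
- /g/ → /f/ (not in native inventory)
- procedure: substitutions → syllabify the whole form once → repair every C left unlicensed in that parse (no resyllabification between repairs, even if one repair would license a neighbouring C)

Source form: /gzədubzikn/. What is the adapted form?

Substitution: /g/ → /f/, giving /fzədubzikn/.
Under (C)V, the unsyllabifiable consonants are /f/, /b/, /k/, /n/ (no codas are permitted; onsets are limited to one consonant).
Deletion applies to /f/, /b/, /k/, /n/.

zəduzi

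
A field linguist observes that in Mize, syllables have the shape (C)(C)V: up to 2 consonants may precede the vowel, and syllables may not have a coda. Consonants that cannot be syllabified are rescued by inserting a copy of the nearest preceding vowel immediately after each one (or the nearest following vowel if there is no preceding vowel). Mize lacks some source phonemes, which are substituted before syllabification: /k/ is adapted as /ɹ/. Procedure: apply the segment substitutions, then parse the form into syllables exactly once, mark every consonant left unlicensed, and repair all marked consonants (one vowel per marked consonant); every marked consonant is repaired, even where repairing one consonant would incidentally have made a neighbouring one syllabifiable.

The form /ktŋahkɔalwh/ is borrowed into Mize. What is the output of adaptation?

ɹatŋahɹɔalawaha

Substitution: /k/ → /ɹ/, giving /ɹtŋahɹɔalwh/.
Syllabifying with onset maximization leaves /ɹ/, /l/, /w/, /h/ stranded (no codas are permitted; onsets may contain at most 2 consonants).
Each unlicensed consonant becomes the onset of a new syllable: /ɹ/ → /ɹa/, /l/ → /la/, /w/ → /wa/, /h/ → /ha/.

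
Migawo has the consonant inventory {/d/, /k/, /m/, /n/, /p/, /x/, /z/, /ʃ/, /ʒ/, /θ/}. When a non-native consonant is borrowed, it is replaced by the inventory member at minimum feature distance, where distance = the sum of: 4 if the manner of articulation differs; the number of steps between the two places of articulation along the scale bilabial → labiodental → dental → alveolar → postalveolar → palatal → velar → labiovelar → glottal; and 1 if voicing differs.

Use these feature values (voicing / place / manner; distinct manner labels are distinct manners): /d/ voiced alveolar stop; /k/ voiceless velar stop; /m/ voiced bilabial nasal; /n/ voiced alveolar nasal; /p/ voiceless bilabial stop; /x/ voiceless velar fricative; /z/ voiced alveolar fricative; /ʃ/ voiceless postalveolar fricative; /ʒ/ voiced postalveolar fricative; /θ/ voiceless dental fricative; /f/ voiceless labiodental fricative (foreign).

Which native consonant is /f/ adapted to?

/θ/ is closest: same manner (fricative), place distance 1 (labiodental→dental), same voicing; total 1. Next closest is /z/ at distance 3.

θ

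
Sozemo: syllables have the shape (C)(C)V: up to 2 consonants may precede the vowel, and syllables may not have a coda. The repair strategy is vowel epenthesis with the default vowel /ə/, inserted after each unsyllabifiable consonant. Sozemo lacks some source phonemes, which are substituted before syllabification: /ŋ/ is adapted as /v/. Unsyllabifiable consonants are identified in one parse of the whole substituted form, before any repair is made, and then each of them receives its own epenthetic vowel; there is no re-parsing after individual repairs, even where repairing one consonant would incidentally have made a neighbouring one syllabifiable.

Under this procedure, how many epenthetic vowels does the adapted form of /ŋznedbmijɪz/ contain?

After substitution the input is /vznedbmijɪz/.
The unsyllabifiable consonants are /v/, /d/, /z/; each receives one epenthetic vowel.

3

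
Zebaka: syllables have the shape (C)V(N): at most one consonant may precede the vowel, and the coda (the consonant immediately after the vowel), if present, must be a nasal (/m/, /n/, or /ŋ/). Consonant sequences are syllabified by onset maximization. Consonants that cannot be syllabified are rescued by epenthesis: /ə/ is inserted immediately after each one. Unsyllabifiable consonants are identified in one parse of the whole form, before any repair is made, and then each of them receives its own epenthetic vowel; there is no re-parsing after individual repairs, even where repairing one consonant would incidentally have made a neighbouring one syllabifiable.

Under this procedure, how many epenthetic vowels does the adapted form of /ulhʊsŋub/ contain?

3

The unsyllabifiable consonants are /l/, /s/, /b/; each receives one epenthetic vowel.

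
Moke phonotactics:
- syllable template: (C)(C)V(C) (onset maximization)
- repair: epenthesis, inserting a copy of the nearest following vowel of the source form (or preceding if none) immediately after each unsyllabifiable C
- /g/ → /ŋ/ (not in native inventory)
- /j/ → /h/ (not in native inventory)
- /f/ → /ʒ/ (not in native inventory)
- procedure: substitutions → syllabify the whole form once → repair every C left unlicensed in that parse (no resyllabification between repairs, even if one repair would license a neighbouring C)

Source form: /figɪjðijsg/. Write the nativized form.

ʒiŋɪhðihsiŋi

Substitution: /f/ → /ʒ/, /g/ → /ŋ/, /j/ → /h/, giving /ʒiŋɪhðihsŋ/.
Under (C)(C)V(C), the unsyllabifiable consonants are /s/, /ŋ/ (at most one coda consonant is licensed; onsets may contain at most 2 consonants).
Epenthesis after each stranded consonant: /s/ → /si/, /ŋ/ → /ŋi/.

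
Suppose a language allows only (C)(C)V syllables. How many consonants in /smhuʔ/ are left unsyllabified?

The consonants /s/, /ʔ/ cannot be parsed into a legal (C)(C)V syllable (no codas are permitted; onsets may contain at most 2 consonants).

2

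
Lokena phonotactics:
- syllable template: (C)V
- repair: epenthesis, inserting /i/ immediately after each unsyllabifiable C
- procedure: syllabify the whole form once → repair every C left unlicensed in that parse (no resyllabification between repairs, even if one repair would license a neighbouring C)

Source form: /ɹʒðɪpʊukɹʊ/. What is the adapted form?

ɹiʒiðɪpʊukiɹʊ

Under (C)V, the unsyllabifiable consonants are /ɹ/, /ʒ/, /k/ (no codas are permitted; onsets are limited to one consonant).
Inserting the epenthetic vowel yields /ɹ/ → /ɹi/, /ʒ/ → /ʒi/, /k/ → /ki/.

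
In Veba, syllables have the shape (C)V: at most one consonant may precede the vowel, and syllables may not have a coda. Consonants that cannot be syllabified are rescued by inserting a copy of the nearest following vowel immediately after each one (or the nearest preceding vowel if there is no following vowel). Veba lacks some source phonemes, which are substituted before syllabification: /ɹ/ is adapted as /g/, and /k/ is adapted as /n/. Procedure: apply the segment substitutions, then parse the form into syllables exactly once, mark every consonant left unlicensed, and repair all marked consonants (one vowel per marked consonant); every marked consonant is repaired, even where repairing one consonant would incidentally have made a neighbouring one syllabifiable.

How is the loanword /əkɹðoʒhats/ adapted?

Substitution: /k/ → /n/, /ɹ/ → /g/, giving /əngðoʒhats/.
Under (C)V, the unsyllabifiable consonants are /n/, /g/, /ʒ/, /t/, /s/ (no codas are permitted; onsets are limited to one consonant).
Inserting the epenthetic vowel yields /n/ → /no/, /g/ → /go/, /ʒ/ → /ʒa/, /t/ → /ta/, /s/ → /sa/.

ənogoðoʒahatasa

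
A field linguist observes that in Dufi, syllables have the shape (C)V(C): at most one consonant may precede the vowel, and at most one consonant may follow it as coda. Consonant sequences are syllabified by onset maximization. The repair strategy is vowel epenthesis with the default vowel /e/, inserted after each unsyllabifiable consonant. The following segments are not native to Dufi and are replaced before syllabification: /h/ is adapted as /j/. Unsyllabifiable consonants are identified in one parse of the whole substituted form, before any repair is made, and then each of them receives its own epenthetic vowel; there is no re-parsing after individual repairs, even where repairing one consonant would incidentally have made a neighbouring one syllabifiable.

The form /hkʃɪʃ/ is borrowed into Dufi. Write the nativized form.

Substitution: /h/ → /j/, giving /jkʃɪʃ/.
Syllabifying with onset maximization leaves /j/, /k/ stranded (at most one coda consonant is licensed; onsets are limited to one consonant).
Inserting the epenthetic vowel yields /j/ → /je/, /k/ → /ke/.

jekeʃɪʃ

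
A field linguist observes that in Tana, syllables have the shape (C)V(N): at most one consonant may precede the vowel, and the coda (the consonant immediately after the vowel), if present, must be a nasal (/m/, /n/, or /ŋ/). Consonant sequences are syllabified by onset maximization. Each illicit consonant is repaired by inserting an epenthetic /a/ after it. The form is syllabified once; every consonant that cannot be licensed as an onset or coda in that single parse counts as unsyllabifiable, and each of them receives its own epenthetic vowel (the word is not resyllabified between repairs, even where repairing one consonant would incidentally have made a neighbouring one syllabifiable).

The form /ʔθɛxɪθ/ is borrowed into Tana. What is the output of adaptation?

The consonants /ʔ/, /θ/ cannot be parsed into a legal (C)V(N) syllable (only a nasal (/m/, /n/, or /ŋ/) is licensed in coda position; onsets are limited to one consonant).
Each unlicensed consonant becomes the onset of a new syllable: /ʔ/ → /ʔa/, /θ/ → /θa/.

ʔaθɛxɪθa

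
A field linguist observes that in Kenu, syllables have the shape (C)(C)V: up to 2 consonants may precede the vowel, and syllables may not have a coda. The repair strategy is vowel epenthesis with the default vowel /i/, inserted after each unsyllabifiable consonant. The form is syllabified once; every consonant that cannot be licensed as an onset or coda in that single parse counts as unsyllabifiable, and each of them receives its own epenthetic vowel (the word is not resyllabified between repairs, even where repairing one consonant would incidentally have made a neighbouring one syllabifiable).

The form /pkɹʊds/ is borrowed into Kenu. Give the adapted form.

pikɹʊdisi

The consonants /p/, /d/, /s/ cannot be parsed into a legal (C)(C)V syllable (no codas are permitted; onsets may contain at most 2 consonants).
Inserting the epenthetic vowel yields /p/ → /pi/, /d/ → /di/, /s/ → /si/.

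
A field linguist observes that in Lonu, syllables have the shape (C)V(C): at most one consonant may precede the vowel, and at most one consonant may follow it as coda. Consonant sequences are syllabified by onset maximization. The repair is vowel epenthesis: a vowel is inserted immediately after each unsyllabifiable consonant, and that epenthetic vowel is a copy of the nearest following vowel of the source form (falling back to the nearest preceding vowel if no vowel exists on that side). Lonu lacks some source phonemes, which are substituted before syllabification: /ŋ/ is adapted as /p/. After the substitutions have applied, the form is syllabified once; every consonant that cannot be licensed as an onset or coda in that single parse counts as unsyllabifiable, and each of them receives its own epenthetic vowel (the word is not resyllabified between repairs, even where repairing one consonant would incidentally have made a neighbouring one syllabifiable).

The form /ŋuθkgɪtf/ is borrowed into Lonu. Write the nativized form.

Substitution: /ŋ/ → /p/, giving /puθkgɪtf/.
Syllabifying with onset maximization leaves /k/, /f/ stranded (at most one coda consonant is licensed; onsets are limited to one consonant).
Epenthesis after each stranded consonant: /k/ → /kɪ/, /f/ → /fɪ/.

puθkɪgɪtfɪ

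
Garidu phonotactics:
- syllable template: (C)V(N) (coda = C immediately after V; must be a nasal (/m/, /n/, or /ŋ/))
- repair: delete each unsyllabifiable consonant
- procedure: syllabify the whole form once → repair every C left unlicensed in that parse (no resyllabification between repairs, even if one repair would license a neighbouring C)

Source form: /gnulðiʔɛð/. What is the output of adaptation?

Under (C)V(N), the unsyllabifiable consonants are /g/, /l/, /ð/ (only a nasal (/m/, /n/, or /ŋ/) is licensed in coda position; onsets are limited to one consonant).
Deleting the stranded consonants removes /g/, /l/, /ð/.

nuðiʔɛ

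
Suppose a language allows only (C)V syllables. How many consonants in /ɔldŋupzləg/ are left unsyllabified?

Syllabifying with onset maximization leaves /l/, /d/, /p/, /z/, /g/ stranded (no codas are permitted; onsets are limited to one consonant).

5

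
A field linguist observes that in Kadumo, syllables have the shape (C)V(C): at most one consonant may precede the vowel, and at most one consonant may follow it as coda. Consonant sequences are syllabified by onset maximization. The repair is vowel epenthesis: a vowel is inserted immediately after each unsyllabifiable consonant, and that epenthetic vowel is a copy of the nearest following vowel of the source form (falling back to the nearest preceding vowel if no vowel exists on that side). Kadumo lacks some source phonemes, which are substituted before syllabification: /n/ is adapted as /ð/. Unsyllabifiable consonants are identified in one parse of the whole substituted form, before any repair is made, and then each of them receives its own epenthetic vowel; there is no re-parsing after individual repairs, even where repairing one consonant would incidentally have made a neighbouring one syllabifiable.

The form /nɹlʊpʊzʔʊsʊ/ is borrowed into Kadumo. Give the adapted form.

Substitution: /n/ → /ð/, giving /ðɹlʊpʊzʔʊsʊ/.
Under (C)V(C), the unsyllabifiable consonants are /ð/, /ɹ/ (at most one coda consonant is licensed; onsets are limited to one consonant).
Inserting the epenthetic vowel yields /ð/ → /ðʊ/, /ɹ/ → /ɹʊ/.

ðʊɹʊlʊpʊzʔʊsʊ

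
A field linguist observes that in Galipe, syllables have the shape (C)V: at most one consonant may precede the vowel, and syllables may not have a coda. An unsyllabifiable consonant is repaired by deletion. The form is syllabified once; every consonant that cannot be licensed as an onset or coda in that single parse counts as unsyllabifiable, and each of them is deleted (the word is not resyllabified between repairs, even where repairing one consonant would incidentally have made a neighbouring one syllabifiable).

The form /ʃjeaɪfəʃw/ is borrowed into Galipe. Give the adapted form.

jeaɪfə

Syllabifying with onset maximization leaves /ʃ/, /ʃ/, /w/ stranded (no codas are permitted; onsets are limited to one consonant).
Deleting the stranded consonants removes /ʃ/, /ʃ/, /w/.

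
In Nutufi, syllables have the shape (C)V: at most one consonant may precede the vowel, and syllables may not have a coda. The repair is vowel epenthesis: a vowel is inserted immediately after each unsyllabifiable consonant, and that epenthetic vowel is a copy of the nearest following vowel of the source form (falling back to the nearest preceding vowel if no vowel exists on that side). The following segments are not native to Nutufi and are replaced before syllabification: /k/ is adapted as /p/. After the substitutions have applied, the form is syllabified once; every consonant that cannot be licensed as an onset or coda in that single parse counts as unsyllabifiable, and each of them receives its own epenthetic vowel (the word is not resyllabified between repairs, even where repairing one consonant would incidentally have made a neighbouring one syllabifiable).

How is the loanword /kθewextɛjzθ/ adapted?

Substitution: /k/ → /p/, giving /pθewextɛjzθ/.
The consonants /p/, /x/, /j/, /z/, /θ/ cannot be parsed into a legal (C)V syllable (no codas are permitted; onsets are limited to one consonant).
Inserting the epenthetic vowel yields /p/ → /pe/, /x/ → /xɛ/, /j/ → /jɛ/, /z/ → /zɛ/, /θ/ → /θɛ/.

peθewexɛtɛjɛzɛθɛ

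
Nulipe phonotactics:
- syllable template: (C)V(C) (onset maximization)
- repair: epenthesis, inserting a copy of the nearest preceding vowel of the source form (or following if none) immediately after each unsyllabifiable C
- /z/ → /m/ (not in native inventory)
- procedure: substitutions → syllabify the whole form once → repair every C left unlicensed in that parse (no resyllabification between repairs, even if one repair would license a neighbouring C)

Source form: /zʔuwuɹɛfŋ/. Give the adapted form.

muʔuwuɹɛfŋɛ

Substitution: /z/ → /m/, giving /mʔuwuɹɛfŋ/.
The consonants /m/, /ŋ/ cannot be parsed into a legal (C)V(C) syllable (at most one coda consonant is licensed; onsets are limited to one consonant).
Epenthesis after each stranded consonant: /m/ → /mu/, /ŋ/ → /ŋɛ/.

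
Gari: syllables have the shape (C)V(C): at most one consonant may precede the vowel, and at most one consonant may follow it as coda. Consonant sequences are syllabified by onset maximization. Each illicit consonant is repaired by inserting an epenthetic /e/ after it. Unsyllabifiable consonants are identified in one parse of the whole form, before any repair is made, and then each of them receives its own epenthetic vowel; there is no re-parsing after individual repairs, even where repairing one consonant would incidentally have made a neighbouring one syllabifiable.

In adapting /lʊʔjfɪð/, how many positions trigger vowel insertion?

The unsyllabifiable consonants are /j/; each receives one epenthetic vowel.

1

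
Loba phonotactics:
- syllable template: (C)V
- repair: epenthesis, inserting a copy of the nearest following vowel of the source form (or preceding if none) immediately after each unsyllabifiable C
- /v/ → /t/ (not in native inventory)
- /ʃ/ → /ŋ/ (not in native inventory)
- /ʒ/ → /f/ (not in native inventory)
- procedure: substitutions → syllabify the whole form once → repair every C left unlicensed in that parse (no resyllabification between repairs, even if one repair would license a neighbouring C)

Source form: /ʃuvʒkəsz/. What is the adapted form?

Substitution: /ʃ/ → /ŋ/, /v/ → /t/, /ʒ/ → /f/, giving /ŋutfkəsz/.
Under (C)V, the unsyllabifiable consonants are /t/, /f/, /s/, /z/ (no codas are permitted; onsets are limited to one consonant).
Inserting the epenthetic vowel yields /t/ → /tə/, /f/ → /fə/, /s/ → /sə/, /z/ → /zə/.

ŋutəfəkəsəzə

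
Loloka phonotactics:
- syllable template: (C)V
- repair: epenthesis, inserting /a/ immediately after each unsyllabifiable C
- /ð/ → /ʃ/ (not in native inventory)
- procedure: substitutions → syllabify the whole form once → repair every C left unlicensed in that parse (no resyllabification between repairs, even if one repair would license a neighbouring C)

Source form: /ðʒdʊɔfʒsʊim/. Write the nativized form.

ʃaʒadʊɔfaʒasʊima

Substitution: /ð/ → /ʃ/, giving /ʃʒdʊɔfʒsʊim/.
Syllabifying with onset maximization leaves /ʃ/, /ʒ/, /f/, /ʒ/, /m/ stranded (no codas are permitted; onsets are limited to one consonant).
Epenthesis after each stranded consonant: /ʃ/ → /ʃa/, /ʒ/ → /ʒa/, /f/ → /fa/, /ʒ/ → /ʒa/, /m/ → /ma/.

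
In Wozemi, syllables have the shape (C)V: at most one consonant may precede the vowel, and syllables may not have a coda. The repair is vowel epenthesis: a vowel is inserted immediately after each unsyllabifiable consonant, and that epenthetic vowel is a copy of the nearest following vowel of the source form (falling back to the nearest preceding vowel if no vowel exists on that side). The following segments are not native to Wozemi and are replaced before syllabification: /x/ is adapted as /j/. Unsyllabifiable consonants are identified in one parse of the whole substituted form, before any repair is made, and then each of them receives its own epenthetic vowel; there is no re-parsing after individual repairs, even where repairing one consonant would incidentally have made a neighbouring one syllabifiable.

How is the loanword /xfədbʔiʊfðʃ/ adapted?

Substitution: /x/ → /j/, giving /jfədbʔiʊfðʃ/.
Under (C)V, the unsyllabifiable consonants are /j/, /d/, /b/, /f/, /ð/, /ʃ/ (no codas are permitted; onsets are limited to one consonant).
Epenthesis after each stranded consonant: /j/ → /jə/, /d/ → /di/, /b/ → /bi/, /f/ → /fʊ/, /ð/ → /ðʊ/, /ʃ/ → /ʃʊ/.

jəfədibiʔiʊfʊðʊʃʊ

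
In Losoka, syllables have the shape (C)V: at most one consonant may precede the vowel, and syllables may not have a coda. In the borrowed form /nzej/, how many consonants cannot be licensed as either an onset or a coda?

2

The consonants /n/, /j/ cannot be parsed into a legal (C)V syllable (no codas are permitted; onsets are limited to one consonant).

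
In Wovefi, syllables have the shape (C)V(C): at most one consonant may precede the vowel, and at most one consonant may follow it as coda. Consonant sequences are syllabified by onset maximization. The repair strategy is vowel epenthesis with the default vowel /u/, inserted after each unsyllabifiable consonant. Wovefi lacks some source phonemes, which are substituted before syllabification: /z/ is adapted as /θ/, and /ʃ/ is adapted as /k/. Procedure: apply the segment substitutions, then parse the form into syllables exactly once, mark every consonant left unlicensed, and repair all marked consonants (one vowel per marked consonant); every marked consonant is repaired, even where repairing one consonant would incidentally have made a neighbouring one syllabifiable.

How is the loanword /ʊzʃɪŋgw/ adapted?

ʊθkɪŋguwu

Substitution: /z/ → /θ/, /ʃ/ → /k/, giving /ʊθkɪŋgw/.
The consonants /g/, /w/ cannot be parsed into a legal (C)V(C) syllable (at most one coda consonant is licensed; onsets are limited to one consonant).
Inserting the epenthetic vowel yields /g/ → /gu/, /w/ → /wu/.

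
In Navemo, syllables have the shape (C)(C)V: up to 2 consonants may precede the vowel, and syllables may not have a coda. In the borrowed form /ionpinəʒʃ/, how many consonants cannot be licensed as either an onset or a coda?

2

Under (C)(C)V, the unsyllabifiable consonants are /ʒ/, /ʃ/ (no codas are permitted; onsets may contain at most 2 consonants).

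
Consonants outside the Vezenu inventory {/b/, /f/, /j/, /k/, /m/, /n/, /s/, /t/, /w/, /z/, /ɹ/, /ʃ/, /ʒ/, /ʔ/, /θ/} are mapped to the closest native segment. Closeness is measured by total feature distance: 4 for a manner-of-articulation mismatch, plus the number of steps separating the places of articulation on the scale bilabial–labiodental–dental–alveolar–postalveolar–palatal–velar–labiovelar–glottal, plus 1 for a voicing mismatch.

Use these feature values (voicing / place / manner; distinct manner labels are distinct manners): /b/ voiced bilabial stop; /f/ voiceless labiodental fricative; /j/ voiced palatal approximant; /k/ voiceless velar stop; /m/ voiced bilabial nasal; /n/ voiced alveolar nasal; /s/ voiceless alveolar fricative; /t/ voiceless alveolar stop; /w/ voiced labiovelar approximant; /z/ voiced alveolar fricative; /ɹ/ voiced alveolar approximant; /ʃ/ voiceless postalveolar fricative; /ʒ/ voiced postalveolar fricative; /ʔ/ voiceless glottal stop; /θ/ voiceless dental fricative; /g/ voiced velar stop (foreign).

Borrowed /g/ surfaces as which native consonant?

/k/ is closest: same manner (stop), place distance 0 (velar→velar), voicing differs (+1); total 1. Next closest is /ʔ/ at distance 3.

k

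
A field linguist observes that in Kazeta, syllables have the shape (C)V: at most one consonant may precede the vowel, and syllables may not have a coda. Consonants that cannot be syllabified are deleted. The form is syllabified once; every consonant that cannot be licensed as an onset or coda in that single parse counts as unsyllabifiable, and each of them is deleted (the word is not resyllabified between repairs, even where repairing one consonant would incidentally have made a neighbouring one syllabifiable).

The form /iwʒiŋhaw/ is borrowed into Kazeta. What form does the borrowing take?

Under (C)V, the unsyllabifiable consonants are /w/, /ŋ/, /w/ (no codas are permitted; onsets are limited to one consonant).
Each unlicensed consonant is deleted: /w/, /ŋ/, /w/.

iʒiha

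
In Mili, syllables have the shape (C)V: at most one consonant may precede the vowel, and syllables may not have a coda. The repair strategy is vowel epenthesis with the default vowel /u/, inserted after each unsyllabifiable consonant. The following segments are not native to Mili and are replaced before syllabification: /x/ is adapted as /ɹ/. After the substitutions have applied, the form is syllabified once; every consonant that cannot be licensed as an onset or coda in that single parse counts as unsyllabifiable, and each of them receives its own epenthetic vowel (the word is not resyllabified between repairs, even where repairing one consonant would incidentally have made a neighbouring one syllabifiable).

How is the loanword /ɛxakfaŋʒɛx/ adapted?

ɛɹakufaŋuʒɛɹu

Substitution: /x/ → /ɹ/, giving /ɛɹakfaŋʒɛɹ/.
The consonants /k/, /ŋ/, /ɹ/ cannot be parsed into a legal (C)V syllable (no codas are permitted; onsets are limited to one consonant).
Each unlicensed consonant becomes the onset of a new syllable: /k/ → /ku/, /ŋ/ → /ŋu/, /ɹ/ → /ɹu/.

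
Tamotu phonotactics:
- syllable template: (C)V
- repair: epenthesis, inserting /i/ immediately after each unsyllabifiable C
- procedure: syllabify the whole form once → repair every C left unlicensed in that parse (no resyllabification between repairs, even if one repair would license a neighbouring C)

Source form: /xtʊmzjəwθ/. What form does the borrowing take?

xitʊmizijəwiθi

Under (C)V, the unsyllabifiable consonants are /x/, /m/, /z/, /w/, /θ/ (no codas are permitted; onsets are limited to one consonant).
Epenthesis after each stranded consonant: /x/ → /xi/, /m/ → /mi/, /z/ → /zi/, /w/ → /wi/, /θ/ → /θi/.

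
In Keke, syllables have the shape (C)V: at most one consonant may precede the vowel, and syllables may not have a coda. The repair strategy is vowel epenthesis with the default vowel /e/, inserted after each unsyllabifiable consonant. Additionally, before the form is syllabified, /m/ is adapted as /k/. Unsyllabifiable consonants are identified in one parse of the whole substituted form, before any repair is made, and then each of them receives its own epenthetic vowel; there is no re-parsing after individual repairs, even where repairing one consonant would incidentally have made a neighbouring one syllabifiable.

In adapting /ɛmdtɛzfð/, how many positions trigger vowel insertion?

After substitution the input is /ɛkdtɛzfð/.
The unsyllabifiable consonants are /k/, /d/, /z/, /f/, /ð/; each receives one epenthetic vowel.

5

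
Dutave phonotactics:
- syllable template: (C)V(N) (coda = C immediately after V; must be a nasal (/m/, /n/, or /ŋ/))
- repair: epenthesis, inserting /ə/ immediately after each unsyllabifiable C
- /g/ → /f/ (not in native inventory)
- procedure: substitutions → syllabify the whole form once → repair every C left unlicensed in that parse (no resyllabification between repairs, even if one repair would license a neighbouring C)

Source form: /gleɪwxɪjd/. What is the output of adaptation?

fəleɪwəxɪjədə

Substitution: /g/ → /f/, giving /fleɪwxɪjd/.
Syllabifying with onset maximization leaves /f/, /w/, /j/, /d/ stranded (only a nasal (/m/, /n/, or /ŋ/) is licensed in coda position; onsets are limited to one consonant).
Each unlicensed consonant becomes the onset of a new syllable: /f/ → /fə/, /w/ → /wə/, /j/ → /jə/, /d/ → /də/.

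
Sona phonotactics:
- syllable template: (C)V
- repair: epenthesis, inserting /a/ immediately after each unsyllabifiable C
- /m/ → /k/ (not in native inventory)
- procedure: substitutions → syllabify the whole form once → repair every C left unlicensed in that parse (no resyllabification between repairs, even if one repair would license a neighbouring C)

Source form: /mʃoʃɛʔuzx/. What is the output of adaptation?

Substitution: /m/ → /k/, giving /kʃoʃɛʔuzx/.
Under (C)V, the unsyllabifiable consonants are /k/, /z/, /x/ (no codas are permitted; onsets are limited to one consonant).
Epenthesis after each stranded consonant: /k/ → /ka/, /z/ → /za/, /x/ → /xa/.

kaʃoʃɛʔuzaxa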